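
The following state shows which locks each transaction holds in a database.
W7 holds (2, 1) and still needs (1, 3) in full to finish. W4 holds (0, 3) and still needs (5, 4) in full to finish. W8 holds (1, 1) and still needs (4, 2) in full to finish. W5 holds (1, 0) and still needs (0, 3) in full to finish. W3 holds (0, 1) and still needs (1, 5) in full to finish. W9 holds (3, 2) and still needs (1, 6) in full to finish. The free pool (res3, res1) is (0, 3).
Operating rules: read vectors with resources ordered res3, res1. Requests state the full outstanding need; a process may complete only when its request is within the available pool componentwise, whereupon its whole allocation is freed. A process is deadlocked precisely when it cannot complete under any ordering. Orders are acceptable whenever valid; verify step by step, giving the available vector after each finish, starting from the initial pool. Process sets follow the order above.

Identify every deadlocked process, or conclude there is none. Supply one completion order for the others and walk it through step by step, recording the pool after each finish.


Deadlocked: W4, W8, W3 and W9.
Key observation: after W5, W7 the pool peaks at (3, 4), and each blocked process is short somewhere: W4 on res3; W8 on res3; W3 on res1; W9 on res1.
The rest can finish in the order W5, W7. Walking it through:
  pool = (0, 3)
  W5: need (0, 3) fits (0, 3); releases (1, 0), pool now (1, 3)
  W7: need (1, 3) fits (1, 3); releases (2, 1), pool now (3, 4)
None of the blocked processes ever fits:
  W4 cannot run: need (5, 4) vs free (3, 4) (insufficient res3)
  W8 cannot run: need (4, 2) vs free (3, 4) (insufficient res3)
  W3 cannot run: need (1, 5) vs free (3, 4) (insufficient res1)
  W9 cannot run: need (1, 6) vs free (3, 4) (insufficient res1)


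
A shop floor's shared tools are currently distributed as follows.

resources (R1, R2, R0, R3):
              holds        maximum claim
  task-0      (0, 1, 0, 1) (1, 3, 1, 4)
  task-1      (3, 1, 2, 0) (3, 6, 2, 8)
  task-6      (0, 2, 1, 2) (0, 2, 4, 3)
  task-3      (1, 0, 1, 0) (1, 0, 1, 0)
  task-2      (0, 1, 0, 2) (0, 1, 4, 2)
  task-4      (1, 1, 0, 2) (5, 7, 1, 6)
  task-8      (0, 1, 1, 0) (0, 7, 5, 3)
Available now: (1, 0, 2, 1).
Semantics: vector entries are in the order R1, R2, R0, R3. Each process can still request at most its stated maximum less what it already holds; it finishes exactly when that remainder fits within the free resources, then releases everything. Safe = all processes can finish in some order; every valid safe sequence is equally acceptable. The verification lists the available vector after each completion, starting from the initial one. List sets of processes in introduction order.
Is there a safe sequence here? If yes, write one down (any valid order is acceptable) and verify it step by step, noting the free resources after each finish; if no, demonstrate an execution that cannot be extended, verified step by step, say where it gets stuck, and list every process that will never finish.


UNSAFE.
Key observation: once task-3, task-6, task-0, task-2 finish, the pool peaks at (2, 4, 4, 6) — and every remaining process still needs more R2 than that.
A maximal execution: task-3, task-6, task-0, task-2 — then nothing else fits. Step-by-step check:
  pool = (1, 0, 2, 1)
  task-3 needs (0, 0, 0, 0) <= (1, 0, 2, 1) -> finishes; pool += (1, 0, 1, 0) = (2, 0, 3, 1)
  task-6 needs (0, 0, 3, 1) <= (2, 0, 3, 1) -> finishes; pool += (0, 2, 1, 2) = (2, 2, 4, 3)
  task-0 needs (1, 2, 1, 3) <= (2, 2, 4, 3) -> finishes; pool += (0, 1, 0, 1) = (2, 3, 4, 4)
  task-2 needs (0, 0, 4, 0) <= (2, 3, 4, 4) -> finishes; pool += (0, 1, 0, 2) = (2, 4, 4, 6)
  task-1 still needs (0, 5, 0, 8) but only (2, 4, 4, 6) is free — short on R2 and R3
  task-4 still needs (4, 6, 1, 4) but only (2, 4, 4, 6) is free — short on R1 and R2
  task-8 still needs (0, 6, 4, 3) but only (2, 4, 4, 6) is free — short on R2
Processes that can never finish: task-1, task-4 and task-8.


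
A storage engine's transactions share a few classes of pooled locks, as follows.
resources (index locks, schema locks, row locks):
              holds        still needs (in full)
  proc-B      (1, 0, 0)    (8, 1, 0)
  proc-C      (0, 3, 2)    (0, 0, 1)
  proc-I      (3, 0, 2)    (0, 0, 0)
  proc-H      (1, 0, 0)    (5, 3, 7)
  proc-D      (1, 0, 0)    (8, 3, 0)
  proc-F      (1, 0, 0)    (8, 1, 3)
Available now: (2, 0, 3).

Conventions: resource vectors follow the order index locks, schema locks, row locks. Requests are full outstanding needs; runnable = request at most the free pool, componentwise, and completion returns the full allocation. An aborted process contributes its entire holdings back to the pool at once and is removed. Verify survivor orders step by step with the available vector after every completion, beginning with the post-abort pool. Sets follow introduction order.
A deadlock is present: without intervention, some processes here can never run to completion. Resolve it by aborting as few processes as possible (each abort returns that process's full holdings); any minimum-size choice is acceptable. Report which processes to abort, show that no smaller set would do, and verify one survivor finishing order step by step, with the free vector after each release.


Minimum abort set: proc-D and proc-F.
Key observation: proc-B could never have finished before the abort; with (2, 0, 0) returned by proc-D and proc-F, it fits at step 4.
No one abort is enough; case by case: proc-B alone leaves proc-D blocked (short on index locks); proc-C alone leaves proc-B blocked (short on index locks); proc-I alone leaves proc-B blocked (short on index locks); proc-H alone leaves proc-B blocked (short on index locks); proc-D alone leaves proc-B blocked (short on index locks); proc-F alone leaves proc-B blocked (short on index locks).
The survivors complete as proc-I, proc-C, proc-H, proc-B. Walking it through (starting from the post-abort pool):
  pool = (4, 0, 3)
  run proc-I (needs (0, 0, 0), free (4, 0, 3)); after release of (3, 0, 2) the pool is (7, 0, 5)
  run proc-C (needs (0, 0, 1), free (7, 0, 5)); after release of (0, 3, 2) the pool is (7, 3, 7)
  run proc-H (needs (5, 3, 7), free (7, 3, 7)); after release of (1, 0, 0) the pool is (8, 3, 7)
  run proc-B (needs (8, 1, 0), free (8, 3, 7)); after release of (1, 0, 0) the pool is (9, 3, 7)


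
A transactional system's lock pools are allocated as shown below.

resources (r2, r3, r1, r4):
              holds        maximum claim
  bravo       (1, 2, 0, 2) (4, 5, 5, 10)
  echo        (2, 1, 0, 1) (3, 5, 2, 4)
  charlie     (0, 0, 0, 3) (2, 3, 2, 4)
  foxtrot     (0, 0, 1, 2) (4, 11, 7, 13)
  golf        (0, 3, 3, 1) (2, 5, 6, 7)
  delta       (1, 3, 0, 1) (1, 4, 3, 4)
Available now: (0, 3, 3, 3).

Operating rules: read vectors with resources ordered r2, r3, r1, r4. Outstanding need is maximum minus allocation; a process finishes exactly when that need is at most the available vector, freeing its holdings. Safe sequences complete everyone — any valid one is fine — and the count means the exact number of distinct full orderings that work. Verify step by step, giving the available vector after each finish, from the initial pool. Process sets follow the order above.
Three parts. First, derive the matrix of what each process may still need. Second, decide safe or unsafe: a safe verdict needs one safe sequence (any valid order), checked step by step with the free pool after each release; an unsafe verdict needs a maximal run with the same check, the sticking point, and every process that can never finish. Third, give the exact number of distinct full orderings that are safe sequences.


(1) Outstanding need per process (order r2, r3, r1, r4):
  bravo: (3, 3, 5, 8)
  echo: (1, 4, 2, 3)
  charlie: (2, 3, 2, 1)
  foxtrot: (4, 11, 6, 11)
  golf: (2, 2, 3, 6)
  delta: (0, 1, 3, 3)
(2) SAFE, for example via the order delta, echo, charlie, golf, bravo, foxtrot.
Key observation: delta marks the first exact bind of the order: its need (0, 1, 3, 3) fits the free (0, 3, 3, 3) with zero slack on a requested resource.
Verifying each step:
  pool = (0, 3, 3, 3)
  delta needs (0, 1, 3, 3) <= (0, 3, 3, 3) -> finishes; pool += (1, 3, 0, 1) = (1, 6, 3, 4)
  echo needs (1, 4, 2, 3) <= (1, 6, 3, 4) -> finishes; pool += (2, 1, 0, 1) = (3, 7, 3, 5)
  charlie needs (2, 3, 2, 1) <= (3, 7, 3, 5) -> finishes; pool += (0, 0, 0, 3) = (3, 7, 3, 8)
  golf needs (2, 2, 3, 6) <= (3, 7, 3, 8) -> finishes; pool += (0, 3, 3, 1) = (3, 10, 6, 9)
  bravo needs (3, 3, 5, 8) <= (3, 10, 6, 9) -> finishes; pool += (1, 2, 0, 2) = (4, 12, 6, 11)
  foxtrot needs (4, 11, 6, 11) <= (4, 12, 6, 11) -> finishes; pool += (0, 0, 1, 2) = (4, 12, 7, 13)
(3) The exact count: 1 of the possible complete orderings is a safe sequence.


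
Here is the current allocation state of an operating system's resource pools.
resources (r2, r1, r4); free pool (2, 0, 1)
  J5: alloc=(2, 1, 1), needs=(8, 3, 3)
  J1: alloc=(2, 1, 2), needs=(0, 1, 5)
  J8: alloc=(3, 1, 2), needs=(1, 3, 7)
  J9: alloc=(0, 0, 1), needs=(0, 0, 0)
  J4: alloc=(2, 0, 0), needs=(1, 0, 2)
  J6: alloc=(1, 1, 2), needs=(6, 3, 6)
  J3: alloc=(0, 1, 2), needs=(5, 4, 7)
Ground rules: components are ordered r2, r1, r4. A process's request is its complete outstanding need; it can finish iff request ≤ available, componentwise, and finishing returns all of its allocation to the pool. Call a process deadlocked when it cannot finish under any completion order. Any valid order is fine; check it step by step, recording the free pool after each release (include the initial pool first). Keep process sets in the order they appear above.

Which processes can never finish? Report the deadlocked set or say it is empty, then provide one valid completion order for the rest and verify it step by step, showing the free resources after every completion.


Deadlocked set: J5, J1, J8, J6 and J3.
Key observation: the wall is r1: completing J9, J4 brings the pool only to (4, 0, 2), and all the rest need more.
One completion order for the rest: J9, J4. Check, step by step:
  pool = (2, 0, 1)
  run J9 (needs (0, 0, 0), free (2, 0, 1)); after release of (0, 0, 1) the pool is (2, 0, 2)
  run J4 (needs (1, 0, 2), free (2, 0, 2)); after release of (2, 0, 0) the pool is (4, 0, 2)
The blocked processes can never fit:
  blocked: J5 wants (8, 3, 3), pool (4, 0, 2) — not enough r2, r1 and r4
  blocked: J1 wants (0, 1, 5), pool (4, 0, 2) — not enough r1 and r4
  blocked: J8 wants (1, 3, 7), pool (4, 0, 2) — not enough r1 and r4
  blocked: J6 wants (6, 3, 6), pool (4, 0, 2) — not enough r2, r1 and r4
  blocked: J3 wants (5, 4, 7), pool (4, 0, 2) — not enough r2, r1 and r4


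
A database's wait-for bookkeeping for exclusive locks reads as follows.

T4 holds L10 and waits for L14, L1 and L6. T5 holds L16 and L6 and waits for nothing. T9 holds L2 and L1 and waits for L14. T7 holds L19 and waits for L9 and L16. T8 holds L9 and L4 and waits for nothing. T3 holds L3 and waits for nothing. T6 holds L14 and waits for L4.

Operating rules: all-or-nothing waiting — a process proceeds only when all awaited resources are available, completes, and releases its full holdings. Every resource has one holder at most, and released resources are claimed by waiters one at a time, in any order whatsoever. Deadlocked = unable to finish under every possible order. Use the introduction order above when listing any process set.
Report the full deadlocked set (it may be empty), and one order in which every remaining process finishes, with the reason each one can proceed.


The deadlocked set is empty.
Key observation: the wait relation is loop-free; peeling off processes with no waits unwinds the whole state.
The rest can finish in the order T5, T8, T3, T6, T9, T4, T7.
Step-by-step check:
  T5 waits on nothing -> runs at once and releases L16 and L6
  T8 waits on nothing -> runs at once and releases L9 and L4
  T3 waits on nothing -> runs at once and releases L3
  T6 waits on L4 — all released -> runs and releases L14
  T9 waits on L14 — all released -> runs and releases L2 and L1
  T4 waits on L14, L1 and L6 — all released -> runs and releases L10
  T7 waits on L9 and L16 — all released -> runs and releases L19


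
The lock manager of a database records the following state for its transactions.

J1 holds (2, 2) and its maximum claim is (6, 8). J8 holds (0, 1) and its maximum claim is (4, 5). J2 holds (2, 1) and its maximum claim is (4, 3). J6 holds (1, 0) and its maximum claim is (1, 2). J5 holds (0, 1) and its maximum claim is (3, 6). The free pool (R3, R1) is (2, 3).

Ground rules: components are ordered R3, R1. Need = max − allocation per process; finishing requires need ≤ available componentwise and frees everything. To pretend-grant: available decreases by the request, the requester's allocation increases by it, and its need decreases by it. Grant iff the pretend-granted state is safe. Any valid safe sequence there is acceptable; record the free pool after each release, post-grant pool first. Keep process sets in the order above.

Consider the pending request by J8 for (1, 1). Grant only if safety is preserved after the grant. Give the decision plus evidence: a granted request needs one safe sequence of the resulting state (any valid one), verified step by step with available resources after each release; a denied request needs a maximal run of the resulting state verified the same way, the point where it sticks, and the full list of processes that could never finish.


GRANT — the state after the grant stays safe, e.g. via J6, J2, J8, J5, J1.
Key observation: even at the reduced pool (1, 2), J6 fits immediately, so safety survives the grant.
Check on the post-grant state, step by step:
  pool = (1, 2)
  run J6 (needs (0, 2), free (1, 2)); after release of (1, 0) the pool is (2, 2)
  run J2 (needs (2, 2), free (2, 2)); after release of (2, 1) the pool is (4, 3)
  run J8 (needs (3, 3), free (4, 3)); after release of (1, 2) the pool is (5, 5)
  run J5 (needs (3, 5), free (5, 5)); after release of (0, 1) the pool is (5, 6)
  run J1 (needs (4, 6), free (5, 6)); after release of (2, 2) the pool is (7, 8)


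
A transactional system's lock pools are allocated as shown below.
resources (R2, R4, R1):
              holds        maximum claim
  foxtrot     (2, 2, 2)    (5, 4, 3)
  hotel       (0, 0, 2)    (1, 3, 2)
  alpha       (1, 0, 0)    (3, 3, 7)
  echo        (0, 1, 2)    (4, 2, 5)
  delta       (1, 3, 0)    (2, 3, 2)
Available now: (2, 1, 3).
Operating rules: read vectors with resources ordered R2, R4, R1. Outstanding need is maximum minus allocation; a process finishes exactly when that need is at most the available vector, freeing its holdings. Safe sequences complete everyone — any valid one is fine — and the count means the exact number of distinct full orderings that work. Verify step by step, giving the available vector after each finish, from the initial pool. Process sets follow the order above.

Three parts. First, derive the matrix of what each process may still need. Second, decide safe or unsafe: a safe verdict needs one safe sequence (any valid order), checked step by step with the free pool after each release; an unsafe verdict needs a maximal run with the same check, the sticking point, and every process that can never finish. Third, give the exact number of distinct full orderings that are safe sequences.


(1) Remaining need (order R2, R4, R1):
  foxtrot: (3, 2, 1)
  hotel: (1, 3, 0)
  alpha: (2, 3, 7)
  echo: (4, 1, 3)
  delta: (1, 0, 2)
(2) SAFE — a valid safe sequence is delta, hotel, foxtrot, echo, alpha.
Key observation: foxtrot marks the first exact bind of the order: its need (3, 2, 1) fits the free (3, 4, 5) with zero slack on a requested resource.
Walking it through:
  pool = (2, 1, 3)
  delta: need (1, 0, 2) fits (2, 1, 3); releases (1, 3, 0), pool now (3, 4, 3)
  hotel: need (1, 3, 0) fits (3, 4, 3); releases (0, 0, 2), pool now (3, 4, 5)
  foxtrot: need (3, 2, 1) fits (3, 4, 5); releases (2, 2, 2), pool now (5, 6, 7)
  echo: need (4, 1, 3) fits (5, 6, 7); releases (0, 1, 2), pool now (5, 7, 9)
  alpha: need (2, 3, 7) fits (5, 7, 9); releases (1, 0, 0), pool now (6, 7, 9)
(3) The exact count: 6 of the possible complete orderings are safe sequences.


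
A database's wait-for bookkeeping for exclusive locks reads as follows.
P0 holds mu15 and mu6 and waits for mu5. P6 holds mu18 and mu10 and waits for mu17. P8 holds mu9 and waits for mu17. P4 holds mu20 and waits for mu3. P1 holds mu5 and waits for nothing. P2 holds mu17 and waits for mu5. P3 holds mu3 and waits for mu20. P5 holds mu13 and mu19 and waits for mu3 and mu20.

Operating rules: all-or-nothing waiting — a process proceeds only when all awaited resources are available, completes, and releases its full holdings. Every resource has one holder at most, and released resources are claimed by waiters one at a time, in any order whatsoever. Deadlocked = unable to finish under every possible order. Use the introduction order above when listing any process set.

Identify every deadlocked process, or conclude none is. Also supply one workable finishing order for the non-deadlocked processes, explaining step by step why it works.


Deadlocked: P4, P3 and P5.
Key observation: the cycle P4 -> P3 -> P4 can never break — each member waits on the next; P5 waits into the deadlock from upstream.
The rest can finish in the order P1, P0, P2, P8, P6.
Verifying each step:
  P1: no waits; runs immediately, freeing mu5
  P0 waits on mu5 — all released -> runs and releases mu15 and mu6
  P2 waits on mu5 — all released -> runs and releases mu17
  P8 waits on mu17 — all released -> runs and releases mu9
  P6 waits on mu17 — all released -> runs and releases mu18 and mu10


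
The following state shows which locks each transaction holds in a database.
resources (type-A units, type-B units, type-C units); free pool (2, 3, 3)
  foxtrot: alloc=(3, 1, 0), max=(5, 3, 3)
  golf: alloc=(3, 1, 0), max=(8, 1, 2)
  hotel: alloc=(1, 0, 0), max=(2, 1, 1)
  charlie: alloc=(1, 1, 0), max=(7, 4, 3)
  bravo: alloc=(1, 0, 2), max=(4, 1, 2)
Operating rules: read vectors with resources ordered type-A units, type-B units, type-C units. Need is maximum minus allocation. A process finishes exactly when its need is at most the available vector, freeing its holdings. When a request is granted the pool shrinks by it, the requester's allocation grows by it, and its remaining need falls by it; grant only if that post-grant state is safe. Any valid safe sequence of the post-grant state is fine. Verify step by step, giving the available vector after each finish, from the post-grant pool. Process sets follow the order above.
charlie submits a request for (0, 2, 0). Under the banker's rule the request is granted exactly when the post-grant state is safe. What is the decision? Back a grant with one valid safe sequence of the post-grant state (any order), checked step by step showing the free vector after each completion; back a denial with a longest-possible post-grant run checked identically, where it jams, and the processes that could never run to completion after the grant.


DENY. Granting would leave the state unsafe.
Key observation: after hotel, bravo the pool peaks at (4, 1, 5), and each blocked process is short somewhere: foxtrot on type-B units; golf on type-A units; charlie on type-A units.
Pretend the grant happened; the run hotel, bravo goes as far as possible. Step-by-step check:
  pool = (2, 1, 3)
  run hotel (needs (1, 1, 1), free (2, 1, 3)); after release of (1, 0, 0) the pool is (3, 1, 3)
  run bravo (needs (3, 1, 0), free (3, 1, 3)); after release of (1, 0, 2) the pool is (4, 1, 5)
  foxtrot still needs (2, 2, 3) but only (4, 1, 5) is free — short on type-B units
  golf still needs (5, 0, 2) but only (4, 1, 5) is free — short on type-A units
  charlie still needs (6, 1, 3) but only (4, 1, 5) is free — short on type-A units
Processes that could never finish after the grant: foxtrot, golf and charlie.


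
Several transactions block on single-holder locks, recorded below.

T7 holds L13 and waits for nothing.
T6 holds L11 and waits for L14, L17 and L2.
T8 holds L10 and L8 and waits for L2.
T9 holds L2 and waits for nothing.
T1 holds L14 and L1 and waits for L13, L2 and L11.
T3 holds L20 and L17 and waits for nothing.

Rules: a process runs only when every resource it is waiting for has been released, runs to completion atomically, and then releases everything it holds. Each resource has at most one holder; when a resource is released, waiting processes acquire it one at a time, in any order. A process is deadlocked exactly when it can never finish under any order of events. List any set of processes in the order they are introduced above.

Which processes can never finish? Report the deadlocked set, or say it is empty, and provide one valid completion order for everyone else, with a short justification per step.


Deadlocked: T6 and T1.
Key observation: the waits loop around T6 -> T1 -> T6 with no way out; no other process is dragged down with it.
The rest can finish in the order T3, T9, T7, T8.
Walking it through:
  T3: no waits; runs immediately, freeing L20 and L17
  T9: no waits; runs immediately, freeing L2
  T7: no waits; runs immediately, freeing L13
  T8: everything it awaited (L2) is free; runs, freeing L10 and L8


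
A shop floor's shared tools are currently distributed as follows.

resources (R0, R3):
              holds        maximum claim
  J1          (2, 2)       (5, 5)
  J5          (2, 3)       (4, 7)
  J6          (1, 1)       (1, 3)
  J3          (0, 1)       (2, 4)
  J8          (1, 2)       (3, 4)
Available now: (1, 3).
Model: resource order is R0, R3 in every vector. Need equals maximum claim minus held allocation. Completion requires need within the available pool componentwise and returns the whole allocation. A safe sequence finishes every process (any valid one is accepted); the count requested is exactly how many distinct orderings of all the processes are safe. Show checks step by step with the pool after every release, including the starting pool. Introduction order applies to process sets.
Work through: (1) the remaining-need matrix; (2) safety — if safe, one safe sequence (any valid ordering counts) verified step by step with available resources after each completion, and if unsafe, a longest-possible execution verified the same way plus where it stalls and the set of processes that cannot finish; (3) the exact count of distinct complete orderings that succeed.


(1) Need matrix, components ordered R0, R3:
  J1: (3, 3)
  J5: (2, 4)
  J6: (0, 2)
  J3: (2, 3)
  J8: (2, 2)
(2) SAFE, for example via the order J6, J3, J5, J1, J8.
Key observation: at J3 the run first touches a limit — (2, 3) against (2, 4), exact on a resource it actually requests.
Verifying each step:
  pool = (1, 3)
  J6 needs (0, 2) <= (1, 3) -> finishes; pool += (1, 1) = (2, 4)
  J3 needs (2, 3) <= (2, 4) -> finishes; pool += (0, 1) = (2, 5)
  J5 needs (2, 4) <= (2, 5) -> finishes; pool += (2, 3) = (4, 8)
  J1 needs (3, 3) <= (4, 8) -> finishes; pool += (2, 2) = (6, 10)
  J8 needs (2, 2) <= (6, 10) -> finishes; pool += (1, 2) = (7, 12)
(3) Precisely 16 of the possible complete orderings are safe sequences.


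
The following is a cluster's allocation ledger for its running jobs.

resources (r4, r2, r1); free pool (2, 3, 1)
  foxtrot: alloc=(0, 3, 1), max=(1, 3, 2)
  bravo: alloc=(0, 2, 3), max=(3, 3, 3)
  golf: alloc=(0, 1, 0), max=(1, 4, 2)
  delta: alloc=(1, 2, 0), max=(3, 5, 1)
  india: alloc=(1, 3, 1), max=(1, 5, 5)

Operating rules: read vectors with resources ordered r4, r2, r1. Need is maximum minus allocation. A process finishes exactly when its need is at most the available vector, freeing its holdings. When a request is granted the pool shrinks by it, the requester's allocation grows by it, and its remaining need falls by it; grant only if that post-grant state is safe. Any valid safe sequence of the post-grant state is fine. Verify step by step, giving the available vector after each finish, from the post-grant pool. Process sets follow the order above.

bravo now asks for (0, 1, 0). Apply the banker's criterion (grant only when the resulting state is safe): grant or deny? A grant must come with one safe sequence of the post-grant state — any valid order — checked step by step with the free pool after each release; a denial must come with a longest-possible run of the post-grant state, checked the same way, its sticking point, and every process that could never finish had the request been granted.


GRANT — the state after the grant stays safe, e.g. via foxtrot, golf, delta, bravo, india.
Key observation: the grant leaves (2, 2, 1) free — enough for foxtrot, whose release restarts the cascade.
Step-by-step check of the post-grant state:
  pool = (2, 2, 1)
  foxtrot needs (1, 0, 1) <= (2, 2, 1) -> finishes; pool += (0, 3, 1) = (2, 5, 2)
  golf needs (1, 3, 2) <= (2, 5, 2) -> finishes; pool += (0, 1, 0) = (2, 6, 2)
  delta needs (2, 3, 1) <= (2, 6, 2) -> finishes; pool += (1, 2, 0) = (3, 8, 2)
  bravo needs (3, 0, 0) <= (3, 8, 2) -> finishes; pool += (0, 3, 3) = (3, 11, 5)
  india needs (0, 2, 4) <= (3, 11, 5) -> finishes; pool += (1, 3, 1) = (4, 14, 6)


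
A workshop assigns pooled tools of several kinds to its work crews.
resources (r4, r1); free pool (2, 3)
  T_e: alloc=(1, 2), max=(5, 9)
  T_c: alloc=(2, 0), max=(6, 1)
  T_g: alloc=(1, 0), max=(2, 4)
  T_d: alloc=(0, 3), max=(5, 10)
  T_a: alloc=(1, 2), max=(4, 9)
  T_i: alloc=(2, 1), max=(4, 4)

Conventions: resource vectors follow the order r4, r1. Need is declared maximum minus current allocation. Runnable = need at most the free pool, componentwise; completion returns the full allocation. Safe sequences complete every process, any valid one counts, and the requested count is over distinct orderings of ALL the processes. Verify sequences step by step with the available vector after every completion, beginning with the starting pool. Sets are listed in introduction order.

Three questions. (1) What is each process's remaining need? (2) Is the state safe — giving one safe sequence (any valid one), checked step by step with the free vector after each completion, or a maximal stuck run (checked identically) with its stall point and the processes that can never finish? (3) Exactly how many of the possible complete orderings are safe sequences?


(1) Need matrix, components ordered r4, r1:
  T_e: (4, 7)
  T_c: (4, 1)
  T_g: (1, 4)
  T_d: (5, 7)
  T_a: (3, 7)
  T_i: (2, 3)
(2) UNSAFE — no complete ordering exists.
Key observation: no order helps: past T_i, T_c, T_g, the free pool tops out at (7, 4), below what each blocked process needs in r1.
A maximal execution: T_i, T_c, T_g — then nothing else fits. Step-by-step check:
  pool = (2, 3)
  T_i: need (2, 3) fits (2, 3); releases (2, 1), pool now (4, 4)
  T_c: need (4, 1) fits (4, 4); releases (2, 0), pool now (6, 4)
  T_g: need (1, 4) fits (6, 4); releases (1, 0), pool now (7, 4)
  blocked: T_e wants (4, 7), pool (7, 4) — not enough r1
  blocked: T_d wants (5, 7), pool (7, 4) — not enough r1
  blocked: T_a wants (3, 7), pool (7, 4) — not enough r1
Permanently blocked: T_e, T_d and T_a.
(3) The exact count: 0 of the possible complete orderings are safe sequences.


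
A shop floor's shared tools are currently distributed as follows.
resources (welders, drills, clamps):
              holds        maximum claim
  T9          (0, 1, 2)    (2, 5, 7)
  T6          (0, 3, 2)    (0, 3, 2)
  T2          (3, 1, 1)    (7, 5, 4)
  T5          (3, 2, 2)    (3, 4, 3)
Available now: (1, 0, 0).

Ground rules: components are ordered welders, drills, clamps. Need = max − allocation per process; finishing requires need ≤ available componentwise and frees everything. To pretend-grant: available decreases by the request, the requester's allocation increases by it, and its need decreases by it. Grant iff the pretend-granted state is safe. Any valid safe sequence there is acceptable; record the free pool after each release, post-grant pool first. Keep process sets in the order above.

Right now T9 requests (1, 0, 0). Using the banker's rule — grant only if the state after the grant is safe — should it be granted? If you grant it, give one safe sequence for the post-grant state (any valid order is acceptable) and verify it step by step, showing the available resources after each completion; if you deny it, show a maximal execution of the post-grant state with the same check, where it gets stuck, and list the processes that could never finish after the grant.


DENY — the pretend-granted state is unsafe.
Key observation: after T6, T5 the pool peaks at (3, 5, 4), and each blocked process is short somewhere: T9 on clamps; T2 on welders.
After a pretend grant, a maximal execution: T6, T5 — then nothing else fits. Walking it through:
  pool = (0, 0, 0)
  T6 needs (0, 0, 0) <= (0, 0, 0) -> finishes; pool += (0, 3, 2) = (0, 3, 2)
  T5 needs (0, 2, 1) <= (0, 3, 2) -> finishes; pool += (3, 2, 2) = (3, 5, 4)
  blocked: T9 wants (1, 4, 5), pool (3, 5, 4) — not enough clamps
  blocked: T2 wants (4, 4, 3), pool (3, 5, 4) — not enough welders
Post-grant, the permanently blocked set is T9 and T2.


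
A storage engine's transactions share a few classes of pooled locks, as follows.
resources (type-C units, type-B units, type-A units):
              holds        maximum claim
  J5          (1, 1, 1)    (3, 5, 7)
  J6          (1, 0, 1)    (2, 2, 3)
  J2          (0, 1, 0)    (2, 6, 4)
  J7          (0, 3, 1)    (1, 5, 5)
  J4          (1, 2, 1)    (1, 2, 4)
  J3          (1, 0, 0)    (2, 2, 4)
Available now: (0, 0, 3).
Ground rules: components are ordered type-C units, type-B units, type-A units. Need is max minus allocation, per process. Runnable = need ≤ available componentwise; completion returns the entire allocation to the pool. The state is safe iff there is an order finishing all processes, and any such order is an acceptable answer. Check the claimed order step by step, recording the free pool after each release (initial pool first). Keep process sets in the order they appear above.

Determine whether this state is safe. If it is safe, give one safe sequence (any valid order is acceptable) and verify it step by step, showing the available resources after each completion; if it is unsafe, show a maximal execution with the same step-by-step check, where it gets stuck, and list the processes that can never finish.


The state is SAFE; one workable sequence: J4, J6, J3, J7, J2, J5.
Key observation: J4 is the earliest step where a requested resource binds exactly: need (0, 0, 3), pool (0, 0, 3) at its turn.
Verifying each step:
  pool = (0, 0, 3)
  J4: need (0, 0, 3) fits (0, 0, 3); releases (1, 2, 1), pool now (1, 2, 4)
  J6: need (1, 2, 2) fits (1, 2, 4); releases (1, 0, 1), pool now (2, 2, 5)
  J3: need (1, 2, 4) fits (2, 2, 5); releases (1, 0, 0), pool now (3, 2, 5)
  J7: need (1, 2, 4) fits (3, 2, 5); releases (0, 3, 1), pool now (3, 5, 6)
  J2: need (2, 5, 4) fits (3, 5, 6); releases (0, 1, 0), pool now (3, 6, 6)
  J5: need (2, 4, 6) fits (3, 6, 6); releases (1, 1, 1), pool now (4, 7, 7)


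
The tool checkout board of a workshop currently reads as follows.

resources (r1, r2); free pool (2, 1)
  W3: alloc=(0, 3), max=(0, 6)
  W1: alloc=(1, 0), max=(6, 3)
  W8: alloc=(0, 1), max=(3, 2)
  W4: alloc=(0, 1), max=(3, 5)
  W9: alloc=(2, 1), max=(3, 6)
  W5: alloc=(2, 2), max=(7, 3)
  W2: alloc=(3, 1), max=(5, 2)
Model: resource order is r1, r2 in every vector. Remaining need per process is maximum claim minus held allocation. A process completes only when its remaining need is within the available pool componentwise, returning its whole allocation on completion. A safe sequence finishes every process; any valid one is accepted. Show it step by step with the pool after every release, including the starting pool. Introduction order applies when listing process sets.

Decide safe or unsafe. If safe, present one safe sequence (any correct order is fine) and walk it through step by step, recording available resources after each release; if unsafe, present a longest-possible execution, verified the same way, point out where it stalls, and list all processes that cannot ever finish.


SAFE, for example via the order W2, W5, W8, W3, W1, W4, W9.
Key observation: W2 is the earliest step where a requested resource binds exactly: need (2, 1), pool (2, 1) at its turn.
Walking it through:
  pool = (2, 1)
  W2 needs (2, 1) <= (2, 1) -> finishes; pool += (3, 1) = (5, 2)
  W5 needs (5, 1) <= (5, 2) -> finishes; pool += (2, 2) = (7, 4)
  W8 needs (3, 1) <= (7, 4) -> finishes; pool += (0, 1) = (7, 5)
  W3 needs (0, 3) <= (7, 5) -> finishes; pool += (0, 3) = (7, 8)
  W1 needs (5, 3) <= (7, 8) -> finishes; pool += (1, 0) = (8, 8)
  W4 needs (3, 4) <= (8, 8) -> finishes; pool += (0, 1) = (8, 9)
  W9 needs (1, 5) <= (8, 9) -> finishes; pool += (2, 1) = (10, 10)


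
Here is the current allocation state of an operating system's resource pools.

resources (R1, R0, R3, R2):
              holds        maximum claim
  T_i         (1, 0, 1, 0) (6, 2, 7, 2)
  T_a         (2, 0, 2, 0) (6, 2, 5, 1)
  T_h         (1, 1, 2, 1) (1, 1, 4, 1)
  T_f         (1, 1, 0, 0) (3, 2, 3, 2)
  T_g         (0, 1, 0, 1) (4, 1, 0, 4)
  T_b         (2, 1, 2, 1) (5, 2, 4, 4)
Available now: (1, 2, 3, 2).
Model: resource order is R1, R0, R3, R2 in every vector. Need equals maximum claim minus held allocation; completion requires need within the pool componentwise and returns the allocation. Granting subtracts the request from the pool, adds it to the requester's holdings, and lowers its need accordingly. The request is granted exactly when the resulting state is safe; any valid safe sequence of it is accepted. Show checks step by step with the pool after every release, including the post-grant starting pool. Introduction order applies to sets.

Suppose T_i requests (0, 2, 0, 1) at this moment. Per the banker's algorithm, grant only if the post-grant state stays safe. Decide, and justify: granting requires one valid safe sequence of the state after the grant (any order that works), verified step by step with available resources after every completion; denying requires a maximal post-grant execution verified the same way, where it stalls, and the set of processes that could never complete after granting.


DENY — the pretend-granted state is unsafe.
Key observation: after T_h, T_f the pool peaks at (3, 2, 5, 2), and each blocked process is short somewhere: T_i on R1, R3; T_a on R1; T_g on R1, R2; T_b on R2.
On the post-grant state, T_h, T_f is a maximal run — nothing extends it. Verifying each step:
  pool = (1, 0, 3, 1)
  T_h needs (0, 0, 2, 0) <= (1, 0, 3, 1) -> finishes; pool += (1, 1, 2, 1) = (2, 1, 5, 2)
  T_f needs (2, 1, 3, 2) <= (2, 1, 5, 2) -> finishes; pool += (1, 1, 0, 0) = (3, 2, 5, 2)
  blocked: T_i wants (5, 0, 6, 1), pool (3, 2, 5, 2) — not enough R1 and R3
  blocked: T_a wants (4, 2, 3, 1), pool (3, 2, 5, 2) — not enough R1
  blocked: T_g wants (4, 0, 0, 3), pool (3, 2, 5, 2) — not enough R1 and R2
  blocked: T_b wants (3, 1, 2, 3), pool (3, 2, 5, 2) — not enough R2
Processes that could never finish after the grant: T_i, T_a, T_g and T_b.


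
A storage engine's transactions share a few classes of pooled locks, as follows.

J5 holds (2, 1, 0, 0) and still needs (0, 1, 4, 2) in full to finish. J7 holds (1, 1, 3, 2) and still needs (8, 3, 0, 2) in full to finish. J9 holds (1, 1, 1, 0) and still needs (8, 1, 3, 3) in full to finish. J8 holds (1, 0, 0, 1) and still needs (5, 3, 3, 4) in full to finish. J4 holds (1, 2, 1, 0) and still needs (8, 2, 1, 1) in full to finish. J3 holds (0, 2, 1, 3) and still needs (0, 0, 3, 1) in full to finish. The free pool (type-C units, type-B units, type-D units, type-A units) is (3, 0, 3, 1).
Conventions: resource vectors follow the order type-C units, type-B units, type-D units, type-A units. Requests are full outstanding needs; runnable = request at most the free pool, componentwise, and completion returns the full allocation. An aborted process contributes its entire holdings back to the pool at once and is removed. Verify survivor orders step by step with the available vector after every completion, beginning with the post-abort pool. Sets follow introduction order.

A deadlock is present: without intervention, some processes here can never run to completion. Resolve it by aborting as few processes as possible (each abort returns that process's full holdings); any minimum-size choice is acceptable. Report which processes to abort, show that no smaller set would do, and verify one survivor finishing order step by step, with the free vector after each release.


Abort J7 and J9.
Key observation: aborting J7 and J9 returns (2, 2, 4, 2), and J4 — hopeless before — runs at step 4 with the returned capacity in the pool.
Minimality, checking each single-abort alternative: J5 alone leaves J7 blocked (short on type-C units); J7 alone leaves J9 blocked (short on type-C units); J9 alone leaves J7 blocked (short on type-C units); J8 alone leaves J7 blocked (short on type-C units); J4 alone leaves J7 blocked (short on type-C units); J3 alone leaves J7 blocked (short on type-C units).
The survivors complete as J5, J3, J8, J4. Walking it through (starting from the post-abort pool):
  pool = (5, 2, 7, 3)
  J5 needs (0, 1, 4, 2) <= (5, 2, 7, 3) -> finishes; pool += (2, 1, 0, 0) = (7, 3, 7, 3)
  J3 needs (0, 0, 3, 1) <= (7, 3, 7, 3) -> finishes; pool += (0, 2, 1, 3) = (7, 5, 8, 6)
  J8 needs (5, 3, 3, 4) <= (7, 5, 8, 6) -> finishes; pool += (1, 0, 0, 1) = (8, 5, 8, 7)
  J4 needs (8, 2, 1, 1) <= (8, 5, 8, 7) -> finishes; pool += (1, 2, 1, 0) = (9, 7, 9, 7)


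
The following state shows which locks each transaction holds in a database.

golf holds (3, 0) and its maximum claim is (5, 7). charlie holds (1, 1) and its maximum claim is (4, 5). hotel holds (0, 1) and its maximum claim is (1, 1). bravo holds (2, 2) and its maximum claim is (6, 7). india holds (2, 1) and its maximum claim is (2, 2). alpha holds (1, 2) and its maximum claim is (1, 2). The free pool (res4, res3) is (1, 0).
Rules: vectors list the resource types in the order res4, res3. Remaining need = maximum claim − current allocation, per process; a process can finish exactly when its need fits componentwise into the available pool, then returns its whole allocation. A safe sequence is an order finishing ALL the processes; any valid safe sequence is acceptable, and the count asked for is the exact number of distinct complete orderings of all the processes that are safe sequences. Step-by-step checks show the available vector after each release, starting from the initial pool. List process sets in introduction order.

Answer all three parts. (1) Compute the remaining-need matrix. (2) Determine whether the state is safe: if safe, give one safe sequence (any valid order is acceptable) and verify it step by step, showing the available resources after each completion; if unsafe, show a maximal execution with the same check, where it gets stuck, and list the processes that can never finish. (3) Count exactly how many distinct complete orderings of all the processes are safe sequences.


(1) Need matrix, components ordered res4, res3:
  golf: (2, 7)
  charlie: (3, 4)
  hotel: (1, 0)
  bravo: (4, 5)
  india: (0, 1)
  alpha: (0, 0)
(2) SAFE — a valid safe sequence is hotel, india, alpha, charlie, bravo, golf.
Key observation: the first exact fit in this order is hotel — it needs (1, 0) with (1, 0) free, meeting a requested resource to the last unit.
Step-by-step check:
  pool = (1, 0)
  hotel needs (1, 0) <= (1, 0) -> finishes; pool += (0, 1) = (1, 1)
  india needs (0, 1) <= (1, 1) -> finishes; pool += (2, 1) = (3, 2)
  alpha needs (0, 0) <= (3, 2) -> finishes; pool += (1, 2) = (4, 4)
  charlie needs (3, 4) <= (4, 4) -> finishes; pool += (1, 1) = (5, 5)
  bravo needs (4, 5) <= (5, 5) -> finishes; pool += (2, 2) = (7, 7)
  golf needs (2, 7) <= (7, 7) -> finishes; pool += (3, 0) = (10, 7)
(3) The exact count: 4 of the possible complete orderings are safe sequences.


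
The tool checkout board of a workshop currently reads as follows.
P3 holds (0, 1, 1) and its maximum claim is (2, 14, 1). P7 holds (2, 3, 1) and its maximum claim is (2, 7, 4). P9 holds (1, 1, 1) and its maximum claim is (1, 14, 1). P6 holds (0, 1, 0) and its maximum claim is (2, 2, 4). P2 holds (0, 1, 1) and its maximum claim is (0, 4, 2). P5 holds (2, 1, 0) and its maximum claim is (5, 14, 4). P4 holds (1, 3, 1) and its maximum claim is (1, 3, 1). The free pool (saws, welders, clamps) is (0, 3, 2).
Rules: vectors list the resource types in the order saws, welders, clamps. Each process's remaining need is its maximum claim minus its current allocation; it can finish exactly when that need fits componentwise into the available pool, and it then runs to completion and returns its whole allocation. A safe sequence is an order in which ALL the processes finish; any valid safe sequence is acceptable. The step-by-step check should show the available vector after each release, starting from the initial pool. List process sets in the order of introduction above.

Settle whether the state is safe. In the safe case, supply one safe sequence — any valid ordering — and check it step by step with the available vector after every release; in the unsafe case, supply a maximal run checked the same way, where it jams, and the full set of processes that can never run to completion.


The state is UNSAFE.
Key observation: after P4, P7, P6, P2 complete, (3, 11, 5) is the best the pool ever gets, yet each leftover process wants more welders.
A maximal execution: P4, P7, P6, P2 — then nothing else fits. Check, step by step:
  pool = (0, 3, 2)
  P4 needs (0, 0, 0) <= (0, 3, 2) -> finishes; pool += (1, 3, 1) = (1, 6, 3)
  P7 needs (0, 4, 3) <= (1, 6, 3) -> finishes; pool += (2, 3, 1) = (3, 9, 4)
  P6 needs (2, 1, 4) <= (3, 9, 4) -> finishes; pool += (0, 1, 0) = (3, 10, 4)
  P2 needs (0, 3, 1) <= (3, 10, 4) -> finishes; pool += (0, 1, 1) = (3, 11, 5)
  P3 still needs (2, 13, 0) but only (3, 11, 5) is free — short on welders
  P9 still needs (0, 13, 0) but only (3, 11, 5) is free — short on welders
  P5 still needs (3, 13, 4) but only (3, 11, 5) is free — short on welders
Never able to finish: P3, P9 and P5.
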